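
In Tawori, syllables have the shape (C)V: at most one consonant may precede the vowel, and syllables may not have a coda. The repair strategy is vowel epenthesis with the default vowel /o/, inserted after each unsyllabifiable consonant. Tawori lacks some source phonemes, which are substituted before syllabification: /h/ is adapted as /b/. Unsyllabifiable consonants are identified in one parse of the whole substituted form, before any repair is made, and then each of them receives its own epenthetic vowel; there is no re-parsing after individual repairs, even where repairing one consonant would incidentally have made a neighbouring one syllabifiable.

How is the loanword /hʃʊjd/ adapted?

boʃʊjodo

Substitution: /h/ → /b/, giving /bʃʊjd/.
Under (C)V, the unsyllabifiable consonants are /b/, /j/, /d/ (no codas are permitted; onsets are limited to one consonant).
Inserting the epenthetic vowel yields /b/ → /bo/, /j/ → /jo/, /d/ → /do/.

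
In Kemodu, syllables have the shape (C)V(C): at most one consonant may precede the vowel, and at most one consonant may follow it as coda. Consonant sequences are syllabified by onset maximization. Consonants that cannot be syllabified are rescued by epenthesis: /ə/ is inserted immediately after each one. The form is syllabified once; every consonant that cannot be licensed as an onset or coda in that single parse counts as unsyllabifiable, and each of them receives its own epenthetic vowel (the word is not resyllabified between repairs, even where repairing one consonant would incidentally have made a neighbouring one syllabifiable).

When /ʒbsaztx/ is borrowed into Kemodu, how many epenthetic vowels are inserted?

The unsyllabifiable consonants are /ʒ/, /b/, /t/, /x/; each receives one epenthetic vowel.

4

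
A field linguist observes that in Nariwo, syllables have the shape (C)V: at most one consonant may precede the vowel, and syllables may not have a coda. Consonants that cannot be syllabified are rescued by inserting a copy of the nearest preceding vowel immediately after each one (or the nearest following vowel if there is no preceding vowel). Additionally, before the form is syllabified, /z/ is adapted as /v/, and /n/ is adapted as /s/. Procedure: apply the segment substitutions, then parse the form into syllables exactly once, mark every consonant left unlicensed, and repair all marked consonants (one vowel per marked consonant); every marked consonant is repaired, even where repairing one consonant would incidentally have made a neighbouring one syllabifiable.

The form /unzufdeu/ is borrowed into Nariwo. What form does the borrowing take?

Substitution: /n/ → /s/, /z/ → /v/, giving /usvufdeu/.
Under (C)V, the unsyllabifiable consonants are /s/, /f/ (no codas are permitted; onsets are limited to one consonant).
Inserting the epenthetic vowel yields /s/ → /su/, /f/ → /fu/.

usuvufudeu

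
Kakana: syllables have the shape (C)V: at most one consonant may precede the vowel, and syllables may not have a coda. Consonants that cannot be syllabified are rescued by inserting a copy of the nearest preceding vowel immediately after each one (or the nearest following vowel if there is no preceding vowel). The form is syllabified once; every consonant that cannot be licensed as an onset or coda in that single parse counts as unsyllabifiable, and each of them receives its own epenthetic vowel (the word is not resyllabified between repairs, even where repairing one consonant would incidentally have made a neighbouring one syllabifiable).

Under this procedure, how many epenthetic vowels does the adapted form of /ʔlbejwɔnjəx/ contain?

The unsyllabifiable consonants are /ʔ/, /l/, /j/, /n/, /x/; each receives one epenthetic vowel.

5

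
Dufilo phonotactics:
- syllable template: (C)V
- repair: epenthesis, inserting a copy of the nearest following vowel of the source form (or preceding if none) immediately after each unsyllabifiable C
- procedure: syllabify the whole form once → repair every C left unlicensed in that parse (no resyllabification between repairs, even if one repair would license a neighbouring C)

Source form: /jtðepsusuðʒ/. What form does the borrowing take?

The consonants /j/, /t/, /p/, /ð/, /ʒ/ cannot be parsed into a legal (C)V syllable (no codas are permitted; onsets are limited to one consonant).
Inserting the epenthetic vowel yields /j/ → /je/, /t/ → /te/, /p/ → /pu/, /ð/ → /ðu/, /ʒ/ → /ʒu/.

jeteðepususuðuʒu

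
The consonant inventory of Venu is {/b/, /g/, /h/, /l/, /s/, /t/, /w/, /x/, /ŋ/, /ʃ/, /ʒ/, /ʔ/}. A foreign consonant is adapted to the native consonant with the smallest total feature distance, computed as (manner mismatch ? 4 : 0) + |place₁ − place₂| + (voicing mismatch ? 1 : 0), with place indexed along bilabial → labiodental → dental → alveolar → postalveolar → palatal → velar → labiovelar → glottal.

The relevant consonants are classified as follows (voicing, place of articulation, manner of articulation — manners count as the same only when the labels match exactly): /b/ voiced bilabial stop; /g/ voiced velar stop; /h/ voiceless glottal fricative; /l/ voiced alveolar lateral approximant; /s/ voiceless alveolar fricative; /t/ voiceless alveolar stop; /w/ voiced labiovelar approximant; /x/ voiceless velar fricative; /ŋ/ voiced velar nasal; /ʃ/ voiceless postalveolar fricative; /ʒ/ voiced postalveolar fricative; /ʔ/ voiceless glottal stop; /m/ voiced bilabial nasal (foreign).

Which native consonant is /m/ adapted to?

/b/ is closest: manner differs (nasal→stop, +4), place distance 0 (bilabial→bilabial), same voicing; total 4. Next closest is /ŋ/ at distance 6.

b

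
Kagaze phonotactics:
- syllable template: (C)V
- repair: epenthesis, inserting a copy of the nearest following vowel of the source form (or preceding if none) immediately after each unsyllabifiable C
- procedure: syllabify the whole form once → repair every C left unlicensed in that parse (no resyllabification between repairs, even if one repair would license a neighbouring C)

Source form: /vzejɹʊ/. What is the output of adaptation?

Syllabifying with onset maximization leaves /v/, /j/ stranded (no codas are permitted; onsets are limited to one consonant).
Each unlicensed consonant becomes the onset of a new syllable: /v/ → /ve/, /j/ → /jʊ/.

vezejʊɹʊ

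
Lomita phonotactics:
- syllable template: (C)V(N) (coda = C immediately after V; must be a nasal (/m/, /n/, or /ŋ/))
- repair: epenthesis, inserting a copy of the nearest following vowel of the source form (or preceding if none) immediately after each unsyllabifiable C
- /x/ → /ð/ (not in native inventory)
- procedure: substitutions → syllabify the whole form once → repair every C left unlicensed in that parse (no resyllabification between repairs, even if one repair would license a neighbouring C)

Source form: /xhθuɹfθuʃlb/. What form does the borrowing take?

Substitution: /x/ → /ð/, giving /ðhθuɹfθuʃlb/.
The consonants /ð/, /h/, /ɹ/, /f/, /ʃ/, /l/, /b/ cannot be parsed into a legal (C)V(N) syllable (only a nasal (/m/, /n/, or /ŋ/) is licensed in coda position; onsets are limited to one consonant).
Inserting the epenthetic vowel yields /ð/ → /ðu/, /h/ → /hu/, /ɹ/ → /ɹu/, /f/ → /fu/, /ʃ/ → /ʃu/, /l/ → /lu/, /b/ → /bu/.

ðuhuθuɹufuθuʃulubu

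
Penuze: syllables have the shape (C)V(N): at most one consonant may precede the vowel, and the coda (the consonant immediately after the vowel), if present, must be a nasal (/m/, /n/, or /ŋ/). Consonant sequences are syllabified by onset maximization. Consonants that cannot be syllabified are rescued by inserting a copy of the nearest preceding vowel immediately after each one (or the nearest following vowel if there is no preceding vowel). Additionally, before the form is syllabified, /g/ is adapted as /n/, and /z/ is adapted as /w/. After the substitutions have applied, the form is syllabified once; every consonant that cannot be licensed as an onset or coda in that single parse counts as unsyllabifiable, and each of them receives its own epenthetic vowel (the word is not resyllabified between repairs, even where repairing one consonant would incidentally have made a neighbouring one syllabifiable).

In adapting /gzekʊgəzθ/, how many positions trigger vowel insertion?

3

After substitution the input is /nwekʊnəwθ/.
The unsyllabifiable consonants are /n/, /w/, /θ/; each receives one epenthetic vowel.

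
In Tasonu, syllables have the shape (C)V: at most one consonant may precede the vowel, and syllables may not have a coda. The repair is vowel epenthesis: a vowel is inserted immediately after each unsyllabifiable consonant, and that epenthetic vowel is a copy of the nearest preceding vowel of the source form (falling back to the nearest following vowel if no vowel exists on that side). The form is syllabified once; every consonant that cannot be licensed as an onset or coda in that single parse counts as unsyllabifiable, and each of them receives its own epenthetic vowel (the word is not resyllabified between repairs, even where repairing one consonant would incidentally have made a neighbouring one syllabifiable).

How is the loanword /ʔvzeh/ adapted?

Under (C)V, the unsyllabifiable consonants are /ʔ/, /v/, /h/ (no codas are permitted; onsets are limited to one consonant).
Each unlicensed consonant becomes the onset of a new syllable: /ʔ/ → /ʔe/, /v/ → /ve/, /h/ → /he/.

ʔevezehe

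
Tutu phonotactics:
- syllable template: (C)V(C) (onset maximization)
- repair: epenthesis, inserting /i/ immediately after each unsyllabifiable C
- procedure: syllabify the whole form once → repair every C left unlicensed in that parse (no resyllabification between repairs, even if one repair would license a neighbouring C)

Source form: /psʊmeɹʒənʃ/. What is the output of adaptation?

The consonants /p/, /ʃ/ cannot be parsed into a legal (C)V(C) syllable (at most one coda consonant is licensed; onsets are limited to one consonant).
Inserting the epenthetic vowel yields /p/ → /pi/, /ʃ/ → /ʃi/.

pisʊmeɹʒənʃi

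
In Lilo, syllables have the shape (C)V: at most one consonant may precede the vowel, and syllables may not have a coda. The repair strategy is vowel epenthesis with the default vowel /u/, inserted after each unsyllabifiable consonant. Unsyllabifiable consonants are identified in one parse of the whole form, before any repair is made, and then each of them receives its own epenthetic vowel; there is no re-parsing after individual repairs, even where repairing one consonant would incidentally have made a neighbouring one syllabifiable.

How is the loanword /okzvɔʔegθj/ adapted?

okuzuvɔʔeguθuju

The consonants /k/, /z/, /g/, /θ/, /j/ cannot be parsed into a legal (C)V syllable (no codas are permitted; onsets are limited to one consonant).
Each unlicensed consonant becomes the onset of a new syllable: /k/ → /ku/, /z/ → /zu/, /g/ → /gu/, /θ/ → /θu/, /j/ → /ju/.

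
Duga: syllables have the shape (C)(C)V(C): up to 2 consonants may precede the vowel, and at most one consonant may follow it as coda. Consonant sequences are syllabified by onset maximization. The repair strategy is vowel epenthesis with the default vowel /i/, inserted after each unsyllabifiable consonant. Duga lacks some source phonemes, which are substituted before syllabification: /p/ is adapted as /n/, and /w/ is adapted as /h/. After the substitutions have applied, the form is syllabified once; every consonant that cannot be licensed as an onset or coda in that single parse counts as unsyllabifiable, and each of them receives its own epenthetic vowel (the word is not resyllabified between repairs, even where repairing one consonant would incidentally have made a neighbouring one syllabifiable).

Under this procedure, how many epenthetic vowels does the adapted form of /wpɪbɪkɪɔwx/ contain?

1

After substitution the input is /hnɪbɪkɪɔhx/.
The unsyllabifiable consonants are /x/; each receives one epenthetic vowel.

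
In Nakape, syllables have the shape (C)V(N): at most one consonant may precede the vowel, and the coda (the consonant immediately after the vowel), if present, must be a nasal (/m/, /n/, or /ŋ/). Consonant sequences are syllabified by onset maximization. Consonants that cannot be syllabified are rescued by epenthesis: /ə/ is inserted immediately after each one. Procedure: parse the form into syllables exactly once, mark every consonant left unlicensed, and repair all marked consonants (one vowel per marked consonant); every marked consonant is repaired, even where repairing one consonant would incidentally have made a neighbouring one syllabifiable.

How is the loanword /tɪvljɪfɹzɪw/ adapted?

tɪvələjɪfəɹəzɪwə

Syllabifying with onset maximization leaves /v/, /l/, /f/, /ɹ/, /w/ stranded (only a nasal (/m/, /n/, or /ŋ/) is licensed in coda position; onsets are limited to one consonant).
Inserting the epenthetic vowel yields /v/ → /və/, /l/ → /lə/, /f/ → /fə/, /ɹ/ → /ɹə/, /w/ → /wə/.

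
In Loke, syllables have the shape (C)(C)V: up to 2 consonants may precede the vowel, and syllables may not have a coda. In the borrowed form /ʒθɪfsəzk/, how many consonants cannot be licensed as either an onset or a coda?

2

The consonants /z/, /k/ cannot be parsed into a legal (C)(C)V syllable (no codas are permitted; onsets may contain at most 2 consonants).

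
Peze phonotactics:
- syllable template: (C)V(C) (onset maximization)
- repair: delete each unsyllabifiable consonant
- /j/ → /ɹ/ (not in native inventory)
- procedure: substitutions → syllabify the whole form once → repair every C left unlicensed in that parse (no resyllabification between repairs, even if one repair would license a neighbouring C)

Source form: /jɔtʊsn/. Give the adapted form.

Substitution: /j/ → /ɹ/, giving /ɹɔtʊsn/.
Under (C)V(C), the unsyllabifiable consonants are /n/ (at most one coda consonant is licensed; onsets are limited to one consonant).
Deletion applies to /n/.

ɹɔtʊs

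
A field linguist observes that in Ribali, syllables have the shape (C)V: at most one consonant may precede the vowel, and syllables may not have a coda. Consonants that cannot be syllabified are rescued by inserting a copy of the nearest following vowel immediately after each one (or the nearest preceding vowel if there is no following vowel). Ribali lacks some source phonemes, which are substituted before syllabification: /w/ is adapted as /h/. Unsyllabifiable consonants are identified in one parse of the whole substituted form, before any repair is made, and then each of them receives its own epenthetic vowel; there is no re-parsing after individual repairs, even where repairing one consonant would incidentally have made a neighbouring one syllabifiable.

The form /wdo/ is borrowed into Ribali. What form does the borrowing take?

hodo

Substitution: /w/ → /h/, giving /hdo/.
Under (C)V, the unsyllabifiable consonants are /h/ (no codas are permitted; onsets are limited to one consonant).
Each unlicensed consonant becomes the onset of a new syllable: /h/ → /ho/.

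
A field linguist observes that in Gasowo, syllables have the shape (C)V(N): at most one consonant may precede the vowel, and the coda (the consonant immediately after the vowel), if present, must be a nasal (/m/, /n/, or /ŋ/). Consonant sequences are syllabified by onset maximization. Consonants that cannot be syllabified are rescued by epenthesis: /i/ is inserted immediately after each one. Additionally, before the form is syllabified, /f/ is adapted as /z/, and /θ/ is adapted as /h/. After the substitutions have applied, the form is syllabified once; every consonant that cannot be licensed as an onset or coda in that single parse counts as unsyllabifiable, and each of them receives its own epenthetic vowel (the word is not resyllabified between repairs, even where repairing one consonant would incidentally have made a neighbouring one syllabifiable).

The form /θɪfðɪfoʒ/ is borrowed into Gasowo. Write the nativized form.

Substitution: /θ/ → /h/, /f/ → /z/, giving /hɪzðɪzoʒ/.
Under (C)V(N), the unsyllabifiable consonants are /z/, /ʒ/ (only a nasal (/m/, /n/, or /ŋ/) is licensed in coda position; onsets are limited to one consonant).
Inserting the epenthetic vowel yields /z/ → /zi/, /ʒ/ → /ʒi/.

hɪziðɪzoʒi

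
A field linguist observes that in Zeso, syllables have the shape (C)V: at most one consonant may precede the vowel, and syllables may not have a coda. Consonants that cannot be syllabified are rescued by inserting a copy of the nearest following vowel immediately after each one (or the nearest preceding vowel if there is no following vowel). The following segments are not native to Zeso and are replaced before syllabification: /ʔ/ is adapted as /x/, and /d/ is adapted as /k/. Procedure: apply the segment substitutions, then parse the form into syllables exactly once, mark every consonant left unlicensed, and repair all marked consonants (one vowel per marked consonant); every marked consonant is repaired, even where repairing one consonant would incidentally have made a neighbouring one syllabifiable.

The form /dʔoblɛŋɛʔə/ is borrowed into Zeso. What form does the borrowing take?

Substitution: /d/ → /k/, /ʔ/ → /x/, giving /kxoblɛŋɛxə/.
The consonants /k/, /b/ cannot be parsed into a legal (C)V syllable (no codas are permitted; onsets are limited to one consonant).
Inserting the epenthetic vowel yields /k/ → /ko/, /b/ → /bɛ/.

koxobɛlɛŋɛxə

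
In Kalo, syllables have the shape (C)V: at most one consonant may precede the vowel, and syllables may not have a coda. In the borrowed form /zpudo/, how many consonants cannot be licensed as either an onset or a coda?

Under (C)V, the unsyllabifiable consonants are /z/ (no codas are permitted; onsets are limited to one consonant).

1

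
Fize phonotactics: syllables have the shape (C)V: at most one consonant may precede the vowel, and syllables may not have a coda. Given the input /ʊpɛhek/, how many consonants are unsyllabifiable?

The consonants /k/ cannot be parsed into a legal (C)V syllable (no codas are permitted; onsets are limited to one consonant).

1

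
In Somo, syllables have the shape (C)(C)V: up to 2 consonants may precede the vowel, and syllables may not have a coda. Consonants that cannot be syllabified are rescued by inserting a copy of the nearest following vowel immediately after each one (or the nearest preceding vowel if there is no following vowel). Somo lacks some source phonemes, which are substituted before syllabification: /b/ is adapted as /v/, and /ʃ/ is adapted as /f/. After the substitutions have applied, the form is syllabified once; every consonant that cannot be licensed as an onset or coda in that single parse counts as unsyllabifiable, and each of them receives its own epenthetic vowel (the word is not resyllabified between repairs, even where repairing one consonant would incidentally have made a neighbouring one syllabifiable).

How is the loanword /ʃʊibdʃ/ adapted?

Substitution: /ʃ/ → /f/, /b/ → /v/, giving /fʊivdf/.
The consonants /v/, /d/, /f/ cannot be parsed into a legal (C)(C)V syllable (no codas are permitted; onsets may contain at most 2 consonants).
Inserting the epenthetic vowel yields /v/ → /vi/, /d/ → /di/, /f/ → /fi/.

fʊividifi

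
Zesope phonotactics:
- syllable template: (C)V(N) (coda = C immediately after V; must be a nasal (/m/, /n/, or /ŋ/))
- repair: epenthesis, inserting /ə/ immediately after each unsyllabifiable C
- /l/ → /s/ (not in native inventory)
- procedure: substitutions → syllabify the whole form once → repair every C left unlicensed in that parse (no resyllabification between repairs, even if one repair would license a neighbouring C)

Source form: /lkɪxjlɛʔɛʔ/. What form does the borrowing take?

Substitution: /l/ → /s/, giving /skɪxjsɛʔɛʔ/.
Under (C)V(N), the unsyllabifiable consonants are /s/, /x/, /j/, /ʔ/ (only a nasal (/m/, /n/, or /ŋ/) is licensed in coda position; onsets are limited to one consonant).
Inserting the epenthetic vowel yields /s/ → /sə/, /x/ → /xə/, /j/ → /jə/, /ʔ/ → /ʔə/.

səkɪxəjəsɛʔɛʔə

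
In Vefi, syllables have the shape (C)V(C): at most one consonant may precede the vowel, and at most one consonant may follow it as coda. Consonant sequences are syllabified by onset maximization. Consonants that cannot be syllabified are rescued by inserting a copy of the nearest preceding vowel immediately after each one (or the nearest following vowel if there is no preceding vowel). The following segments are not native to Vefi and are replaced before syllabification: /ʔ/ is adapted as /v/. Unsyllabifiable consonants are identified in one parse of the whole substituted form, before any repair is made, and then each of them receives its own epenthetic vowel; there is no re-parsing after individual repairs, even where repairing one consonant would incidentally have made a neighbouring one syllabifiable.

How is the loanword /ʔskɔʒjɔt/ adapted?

Substitution: /ʔ/ → /v/, giving /vskɔʒjɔt/.
Under (C)V(C), the unsyllabifiable consonants are /v/, /s/ (at most one coda consonant is licensed; onsets are limited to one consonant).
Inserting the epenthetic vowel yields /v/ → /vɔ/, /s/ → /sɔ/.

vɔsɔkɔʒjɔt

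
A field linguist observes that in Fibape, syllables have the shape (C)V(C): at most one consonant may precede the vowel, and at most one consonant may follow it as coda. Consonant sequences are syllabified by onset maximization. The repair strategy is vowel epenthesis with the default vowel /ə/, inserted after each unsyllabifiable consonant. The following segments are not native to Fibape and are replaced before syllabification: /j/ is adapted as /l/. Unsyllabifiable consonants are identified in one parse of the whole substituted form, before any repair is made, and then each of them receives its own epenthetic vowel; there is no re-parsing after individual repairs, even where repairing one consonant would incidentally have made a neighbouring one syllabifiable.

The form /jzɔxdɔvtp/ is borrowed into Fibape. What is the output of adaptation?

ləzɔxdɔvtəpə

Substitution: /j/ → /l/, giving /lzɔxdɔvtp/.
The consonants /l/, /t/, /p/ cannot be parsed into a legal (C)V(C) syllable (at most one coda consonant is licensed; onsets are limited to one consonant).
Inserting the epenthetic vowel yields /l/ → /lə/, /t/ → /tə/, /p/ → /pə/.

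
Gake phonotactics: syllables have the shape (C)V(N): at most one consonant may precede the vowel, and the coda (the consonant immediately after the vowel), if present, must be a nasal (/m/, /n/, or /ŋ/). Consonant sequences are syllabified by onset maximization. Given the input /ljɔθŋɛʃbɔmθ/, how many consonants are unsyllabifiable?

4

Syllabifying with onset maximization leaves /l/, /θ/, /ʃ/, /θ/ stranded (only a nasal (/m/, /n/, or /ŋ/) is licensed in coda position; onsets are limited to one consonant).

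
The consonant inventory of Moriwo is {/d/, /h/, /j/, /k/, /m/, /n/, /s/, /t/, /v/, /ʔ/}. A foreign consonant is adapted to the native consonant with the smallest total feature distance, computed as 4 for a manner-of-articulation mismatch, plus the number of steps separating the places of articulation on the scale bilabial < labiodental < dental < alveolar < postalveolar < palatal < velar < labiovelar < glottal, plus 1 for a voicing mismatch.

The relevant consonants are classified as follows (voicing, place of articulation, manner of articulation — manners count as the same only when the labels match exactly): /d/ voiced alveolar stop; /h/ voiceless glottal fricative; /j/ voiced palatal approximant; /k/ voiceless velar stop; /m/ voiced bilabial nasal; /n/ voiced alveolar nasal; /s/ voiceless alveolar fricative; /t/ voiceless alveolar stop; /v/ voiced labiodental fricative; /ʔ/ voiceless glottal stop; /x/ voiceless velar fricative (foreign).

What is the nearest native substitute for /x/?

h

/h/ is closest: same manner (fricative), place distance 2 (velar→glottal), same voicing; total 2. Next closest is /s/ at distance 3.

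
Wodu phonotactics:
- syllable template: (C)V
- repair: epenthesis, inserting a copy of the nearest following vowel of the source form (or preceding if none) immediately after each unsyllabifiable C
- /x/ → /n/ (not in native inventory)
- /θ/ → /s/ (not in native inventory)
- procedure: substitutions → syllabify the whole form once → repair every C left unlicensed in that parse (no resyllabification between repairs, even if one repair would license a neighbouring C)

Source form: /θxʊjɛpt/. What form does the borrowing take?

Substitution: /θ/ → /s/, /x/ → /n/, giving /snʊjɛpt/.
Under (C)V, the unsyllabifiable consonants are /s/, /p/, /t/ (no codas are permitted; onsets are limited to one consonant).
Inserting the epenthetic vowel yields /s/ → /sʊ/, /p/ → /pɛ/, /t/ → /tɛ/.

sʊnʊjɛpɛtɛ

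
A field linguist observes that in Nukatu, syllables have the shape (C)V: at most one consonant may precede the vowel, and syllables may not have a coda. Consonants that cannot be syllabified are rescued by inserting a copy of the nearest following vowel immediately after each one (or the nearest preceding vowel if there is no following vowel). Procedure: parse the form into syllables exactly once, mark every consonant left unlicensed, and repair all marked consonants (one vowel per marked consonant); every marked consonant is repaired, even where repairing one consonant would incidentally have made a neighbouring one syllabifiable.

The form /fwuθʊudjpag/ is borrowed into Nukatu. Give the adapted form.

fuwuθʊudajapaga

The consonants /f/, /d/, /j/, /g/ cannot be parsed into a legal (C)V syllable (no codas are permitted; onsets are limited to one consonant).
Inserting the epenthetic vowel yields /f/ → /fu/, /d/ → /da/, /j/ → /ja/, /g/ → /ga/.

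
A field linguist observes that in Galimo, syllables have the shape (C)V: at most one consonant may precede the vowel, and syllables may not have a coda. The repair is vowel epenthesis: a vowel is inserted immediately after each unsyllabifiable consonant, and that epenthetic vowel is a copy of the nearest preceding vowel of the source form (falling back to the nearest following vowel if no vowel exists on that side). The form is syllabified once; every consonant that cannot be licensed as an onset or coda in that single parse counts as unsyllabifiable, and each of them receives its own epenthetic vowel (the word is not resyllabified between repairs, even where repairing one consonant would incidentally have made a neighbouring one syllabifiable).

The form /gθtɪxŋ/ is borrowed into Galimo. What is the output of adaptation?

gɪθɪtɪxɪŋɪ

Syllabifying with onset maximization leaves /g/, /θ/, /x/, /ŋ/ stranded (no codas are permitted; onsets are limited to one consonant).
Inserting the epenthetic vowel yields /g/ → /gɪ/, /θ/ → /θɪ/, /x/ → /xɪ/, /ŋ/ → /ŋɪ/.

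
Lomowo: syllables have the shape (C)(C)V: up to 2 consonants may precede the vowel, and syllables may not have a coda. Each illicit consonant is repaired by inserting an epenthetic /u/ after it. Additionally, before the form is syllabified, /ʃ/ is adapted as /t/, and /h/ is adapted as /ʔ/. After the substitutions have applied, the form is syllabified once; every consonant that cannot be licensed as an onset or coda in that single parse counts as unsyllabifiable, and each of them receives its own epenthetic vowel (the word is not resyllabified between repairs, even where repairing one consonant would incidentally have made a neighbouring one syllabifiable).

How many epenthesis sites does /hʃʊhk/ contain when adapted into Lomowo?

After substitution the input is /ʔtʊʔk/.
The unsyllabifiable consonants are /ʔ/, /k/; each receives one epenthetic vowel.

2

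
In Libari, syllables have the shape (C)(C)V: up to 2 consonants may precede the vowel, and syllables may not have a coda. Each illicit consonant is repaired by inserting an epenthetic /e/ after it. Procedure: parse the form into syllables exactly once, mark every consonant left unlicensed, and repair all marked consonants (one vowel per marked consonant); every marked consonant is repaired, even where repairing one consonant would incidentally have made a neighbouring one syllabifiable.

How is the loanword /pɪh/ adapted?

pɪhe

Syllabifying with onset maximization leaves /h/ stranded (no codas are permitted; onsets may contain at most 2 consonants).
Inserting the epenthetic vowel yields /h/ → /he/.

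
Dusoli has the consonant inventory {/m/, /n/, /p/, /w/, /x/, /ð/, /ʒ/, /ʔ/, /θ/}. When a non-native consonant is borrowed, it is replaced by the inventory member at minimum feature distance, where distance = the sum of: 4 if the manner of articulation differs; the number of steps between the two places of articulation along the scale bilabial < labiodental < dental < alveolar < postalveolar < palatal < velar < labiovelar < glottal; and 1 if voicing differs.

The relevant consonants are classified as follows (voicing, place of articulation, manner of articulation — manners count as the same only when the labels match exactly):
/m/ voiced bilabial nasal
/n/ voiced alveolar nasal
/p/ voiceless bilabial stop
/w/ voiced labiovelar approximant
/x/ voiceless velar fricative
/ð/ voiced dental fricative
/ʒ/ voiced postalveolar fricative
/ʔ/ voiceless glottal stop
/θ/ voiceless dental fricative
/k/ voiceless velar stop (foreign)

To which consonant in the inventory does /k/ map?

/ʔ/ is closest: same manner (stop), place distance 2 (velar→glottal), same voicing; total 2. Next closest is /x/ at distance 4.

ʔ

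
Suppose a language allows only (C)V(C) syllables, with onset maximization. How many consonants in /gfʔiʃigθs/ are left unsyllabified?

The consonants /g/, /f/, /θ/, /s/ cannot be parsed into a legal (C)V(C) syllable (at most one coda consonant is licensed; onsets are limited to one consonant).

4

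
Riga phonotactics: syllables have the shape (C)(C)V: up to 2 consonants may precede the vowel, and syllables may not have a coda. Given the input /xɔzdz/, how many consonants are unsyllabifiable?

Syllabifying with onset maximization leaves /z/, /d/, /z/ stranded (no codas are permitted; onsets may contain at most 2 consonants).

3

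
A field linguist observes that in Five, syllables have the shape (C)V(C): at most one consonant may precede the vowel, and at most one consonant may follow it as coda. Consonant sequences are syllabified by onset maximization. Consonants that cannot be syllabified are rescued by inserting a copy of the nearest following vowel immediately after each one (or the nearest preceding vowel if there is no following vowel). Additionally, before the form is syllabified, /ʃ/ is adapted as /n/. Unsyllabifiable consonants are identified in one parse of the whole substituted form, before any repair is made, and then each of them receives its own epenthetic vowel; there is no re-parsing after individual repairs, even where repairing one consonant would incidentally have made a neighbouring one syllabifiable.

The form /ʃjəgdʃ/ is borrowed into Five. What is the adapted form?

Substitution: /ʃ/ → /n/, giving /njəgdn/.
Syllabifying with onset maximization leaves /n/, /d/, /n/ stranded (at most one coda consonant is licensed; onsets are limited to one consonant).
Inserting the epenthetic vowel yields /n/ → /nə/, /d/ → /də/, /n/ → /nə/.

nəjəgdənə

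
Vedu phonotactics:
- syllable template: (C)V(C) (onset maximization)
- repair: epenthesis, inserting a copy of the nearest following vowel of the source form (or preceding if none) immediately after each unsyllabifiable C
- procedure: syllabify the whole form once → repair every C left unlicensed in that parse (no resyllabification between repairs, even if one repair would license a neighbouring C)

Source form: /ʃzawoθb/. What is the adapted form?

ʃazawoθbo

Under (C)V(C), the unsyllabifiable consonants are /ʃ/, /b/ (at most one coda consonant is licensed; onsets are limited to one consonant).
Inserting the epenthetic vowel yields /ʃ/ → /ʃa/, /b/ → /bo/.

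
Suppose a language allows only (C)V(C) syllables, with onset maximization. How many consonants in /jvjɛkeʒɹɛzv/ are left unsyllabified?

Syllabifying with onset maximization leaves /j/, /v/, /v/ stranded (at most one coda consonant is licensed; onsets are limited to one consonant).

3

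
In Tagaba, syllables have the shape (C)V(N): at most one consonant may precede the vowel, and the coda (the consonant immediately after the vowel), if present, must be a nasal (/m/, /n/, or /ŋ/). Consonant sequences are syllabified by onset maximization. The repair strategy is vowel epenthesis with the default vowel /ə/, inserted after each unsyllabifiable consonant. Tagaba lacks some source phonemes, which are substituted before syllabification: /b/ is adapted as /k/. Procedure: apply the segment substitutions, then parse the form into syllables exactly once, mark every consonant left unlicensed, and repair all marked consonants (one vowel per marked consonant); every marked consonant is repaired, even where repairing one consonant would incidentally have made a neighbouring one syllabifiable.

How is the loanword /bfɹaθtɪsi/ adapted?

Substitution: /b/ → /k/, giving /kfɹaθtɪsi/.
The consonants /k/, /f/, /θ/ cannot be parsed into a legal (C)V(N) syllable (only a nasal (/m/, /n/, or /ŋ/) is licensed in coda position; onsets are limited to one consonant).
Inserting the epenthetic vowel yields /k/ → /kə/, /f/ → /fə/, /θ/ → /θə/.

kəfəɹaθətɪsi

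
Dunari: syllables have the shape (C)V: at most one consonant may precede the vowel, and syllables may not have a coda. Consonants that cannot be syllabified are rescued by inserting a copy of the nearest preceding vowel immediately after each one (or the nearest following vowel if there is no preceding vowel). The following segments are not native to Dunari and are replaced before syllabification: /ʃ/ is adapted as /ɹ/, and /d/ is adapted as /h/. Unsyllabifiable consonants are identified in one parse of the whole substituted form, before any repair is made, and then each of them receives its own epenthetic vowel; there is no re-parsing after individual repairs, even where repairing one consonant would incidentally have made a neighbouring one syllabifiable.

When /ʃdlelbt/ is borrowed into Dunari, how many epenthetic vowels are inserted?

5

After substitution the input is /ɹhlelbt/.
The unsyllabifiable consonants are /ɹ/, /h/, /l/, /b/, /t/; each receives one epenthetic vowel.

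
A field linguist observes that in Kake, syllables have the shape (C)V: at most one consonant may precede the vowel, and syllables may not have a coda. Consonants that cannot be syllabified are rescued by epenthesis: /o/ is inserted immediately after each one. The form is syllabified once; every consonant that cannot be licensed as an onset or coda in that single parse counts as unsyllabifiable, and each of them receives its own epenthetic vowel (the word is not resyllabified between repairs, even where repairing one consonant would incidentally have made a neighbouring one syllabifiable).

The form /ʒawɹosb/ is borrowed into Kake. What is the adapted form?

Syllabifying with onset maximization leaves /w/, /s/, /b/ stranded (no codas are permitted; onsets are limited to one consonant).
Each unlicensed consonant becomes the onset of a new syllable: /w/ → /wo/, /s/ → /so/, /b/ → /bo/.

ʒawoɹosobo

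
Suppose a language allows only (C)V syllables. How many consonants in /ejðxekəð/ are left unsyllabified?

Under (C)V, the unsyllabifiable consonants are /j/, /ð/, /ð/ (no codas are permitted; onsets are limited to one consonant).

3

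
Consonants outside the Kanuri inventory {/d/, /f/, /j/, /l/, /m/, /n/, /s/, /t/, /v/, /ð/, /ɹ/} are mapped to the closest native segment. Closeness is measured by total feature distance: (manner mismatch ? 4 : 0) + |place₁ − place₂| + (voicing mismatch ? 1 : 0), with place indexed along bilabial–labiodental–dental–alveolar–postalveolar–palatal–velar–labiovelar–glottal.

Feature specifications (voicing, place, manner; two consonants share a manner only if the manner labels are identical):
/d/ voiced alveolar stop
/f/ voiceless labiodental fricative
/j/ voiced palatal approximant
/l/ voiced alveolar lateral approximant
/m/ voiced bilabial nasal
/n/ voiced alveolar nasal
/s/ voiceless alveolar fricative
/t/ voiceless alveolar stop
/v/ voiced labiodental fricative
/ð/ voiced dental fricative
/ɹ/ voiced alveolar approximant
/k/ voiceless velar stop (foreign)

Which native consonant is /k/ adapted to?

/t/ is closest: same manner (stop), place distance 3 (velar→alveolar), same voicing; total 3. Next closest is /d/ at distance 4.

t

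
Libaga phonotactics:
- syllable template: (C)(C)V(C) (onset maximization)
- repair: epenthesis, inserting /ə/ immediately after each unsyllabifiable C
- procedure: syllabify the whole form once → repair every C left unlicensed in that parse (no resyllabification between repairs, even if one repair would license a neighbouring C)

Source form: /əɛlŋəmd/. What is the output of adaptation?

əɛlŋəmdə

Under (C)(C)V(C), the unsyllabifiable consonants are /d/ (at most one coda consonant is licensed; onsets may contain at most 2 consonants).
Each unlicensed consonant becomes the onset of a new syllable: /d/ → /də/.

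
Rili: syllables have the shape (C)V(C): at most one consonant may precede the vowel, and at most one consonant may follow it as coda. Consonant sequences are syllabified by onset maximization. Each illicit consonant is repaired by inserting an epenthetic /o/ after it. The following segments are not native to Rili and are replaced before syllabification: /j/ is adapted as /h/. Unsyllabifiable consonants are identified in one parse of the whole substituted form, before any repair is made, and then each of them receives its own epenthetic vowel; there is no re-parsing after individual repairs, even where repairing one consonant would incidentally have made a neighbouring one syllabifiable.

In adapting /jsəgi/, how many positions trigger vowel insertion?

After substitution the input is /hsəgi/.
The unsyllabifiable consonants are /h/; each receives one epenthetic vowel.

1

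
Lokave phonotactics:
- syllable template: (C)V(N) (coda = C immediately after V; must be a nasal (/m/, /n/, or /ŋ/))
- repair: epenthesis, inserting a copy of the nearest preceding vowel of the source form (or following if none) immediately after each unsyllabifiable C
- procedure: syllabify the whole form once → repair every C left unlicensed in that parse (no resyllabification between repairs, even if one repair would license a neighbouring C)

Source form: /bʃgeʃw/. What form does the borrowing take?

The consonants /b/, /ʃ/, /ʃ/, /w/ cannot be parsed into a legal (C)V(N) syllable (only a nasal (/m/, /n/, or /ŋ/) is licensed in coda position; onsets are limited to one consonant).
Each unlicensed consonant becomes the onset of a new syllable: /b/ → /be/, /ʃ/ → /ʃe/, /ʃ/ → /ʃe/, /w/ → /we/.

beʃegeʃewe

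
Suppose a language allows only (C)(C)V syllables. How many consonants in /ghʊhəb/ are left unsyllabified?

1

Under (C)(C)V, the unsyllabifiable consonants are /b/ (no codas are permitted; onsets may contain at most 2 consonants).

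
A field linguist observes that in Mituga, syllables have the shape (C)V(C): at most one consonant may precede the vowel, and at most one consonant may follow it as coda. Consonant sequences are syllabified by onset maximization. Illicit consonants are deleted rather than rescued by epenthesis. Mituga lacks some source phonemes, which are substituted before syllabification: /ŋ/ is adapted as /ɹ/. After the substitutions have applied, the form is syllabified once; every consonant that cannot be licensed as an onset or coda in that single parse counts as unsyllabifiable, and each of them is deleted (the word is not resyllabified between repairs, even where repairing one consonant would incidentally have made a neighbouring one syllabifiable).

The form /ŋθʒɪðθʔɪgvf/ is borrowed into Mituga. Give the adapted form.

ʒɪðʔɪg

Substitution: /ŋ/ → /ɹ/, giving /ɹθʒɪðθʔɪgvf/.
The consonants /ɹ/, /θ/, /θ/, /v/, /f/ cannot be parsed into a legal (C)V(C) syllable (at most one coda consonant is licensed; onsets are limited to one consonant).
Deletion applies to /ɹ/, /θ/, /θ/, /v/, /f/.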